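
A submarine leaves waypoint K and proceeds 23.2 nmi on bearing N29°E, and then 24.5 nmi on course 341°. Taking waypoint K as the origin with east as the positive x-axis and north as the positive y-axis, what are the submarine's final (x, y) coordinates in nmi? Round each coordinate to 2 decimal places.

(3.27, 43.46)

Leg 1 (N29°E, 23.2 nmi): east 23.2 sin 29° = 11.25, north 23.2 cos 29° = 20.29
Leg 2 (341°, 24.5 nmi): east 24.5 sin 341° = -7.98, north 24.5 cos 341° = 23.17
Summing: 3.27 nmi east, 43.46 nmi north → (3.27, 43.46).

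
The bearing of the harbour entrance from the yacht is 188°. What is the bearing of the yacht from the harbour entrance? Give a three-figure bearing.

Back-bearing = 188° − 180° = 008°.

008°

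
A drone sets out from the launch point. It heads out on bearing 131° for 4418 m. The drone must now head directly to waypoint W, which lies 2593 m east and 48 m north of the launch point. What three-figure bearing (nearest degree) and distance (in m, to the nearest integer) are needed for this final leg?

346°, 3038 m

Leg 1 (131°, 4418 m): east 4418 sin 131° = 3334.31, north 4418 cos 131° = -2898.47
Current position: (3334.31, -2898.47). Target: (2593, 48). Remaining: Δeast = -741.31, Δnorth = 2946.47.
Bearing = atan2(-741.31, 2946.47) mod 360° = 345.88°; distance = √((-741.31)² + (2946.47)²) = 3038.291 m.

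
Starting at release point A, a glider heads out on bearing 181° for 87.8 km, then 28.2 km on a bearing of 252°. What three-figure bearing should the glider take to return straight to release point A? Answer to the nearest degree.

016°

Leg 1 (181°, 87.8 km): east 87.8 sin 181° = -1.53, north 87.8 cos 181° = -87.79
Leg 2 (252°, 28.2 km): east 28.2 sin 252° = -26.82, north 28.2 cos 252° = -8.71
Net displacement: -28.35 east, -96.50 north. Direction back to start is (28.35, 96.50): bearing = atan2(28.35, 96.50) mod 360° = 16.37° ≈ 016°.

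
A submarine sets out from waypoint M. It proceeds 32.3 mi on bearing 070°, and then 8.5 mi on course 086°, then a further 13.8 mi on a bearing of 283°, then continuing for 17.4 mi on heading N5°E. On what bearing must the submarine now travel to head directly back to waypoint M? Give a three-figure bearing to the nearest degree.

220°

Leg 1 (070°, 32.3 mi): east 32.3 sin 70° = 30.35, north 32.3 cos 70° = 11.05
Leg 2 (086°, 8.5 mi): east 8.5 sin 86° = 8.48, north 8.5 cos 86° = 0.59
Leg 3 (283°, 13.8 mi): east 13.8 sin 283° = -13.45, north 13.8 cos 283° = 3.10
Leg 4 (N5°E, 17.4 mi): east 17.4 sin 5° = 1.52, north 17.4 cos 5° = 17.33
Net displacement: 26.90 east, 32.08 north. Direction back to start is (-26.90, -32.08): bearing = atan2(-26.90, -32.08) mod 360° = 219.98° ≈ 220°.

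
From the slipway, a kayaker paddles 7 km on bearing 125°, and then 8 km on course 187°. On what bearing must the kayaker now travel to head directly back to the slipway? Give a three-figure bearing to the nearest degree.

Leg 1 (125°, 7 km): east 7 sin 125° = 5.73, north 7 cos 125° = -4.02
Leg 2 (187°, 8 km): east 8 sin 187° = -0.97, north 8 cos 187° = -7.94
Net displacement: 4.76 east, -11.96 north. Direction back to start is (-4.76, 11.96): bearing = atan2(-4.76, 11.96) mod 360° = 338.29° ≈ 338°.

338°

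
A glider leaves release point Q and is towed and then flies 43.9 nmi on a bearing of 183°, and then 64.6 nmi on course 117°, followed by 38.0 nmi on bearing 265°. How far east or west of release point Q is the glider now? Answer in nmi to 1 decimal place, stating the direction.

Leg 1 (183°, 43.9 nmi): east 43.9 sin 183° = -2.30, north 43.9 cos 183° = -43.84
Leg 2 (117°, 64.6 nmi): east 64.6 sin 117° = 57.56, north 64.6 cos 117° = -29.33
Leg 3 (265°, 38.0 nmi): east 38.0 sin 265° = -37.86, north 38.0 cos 265° = -3.31
Net east component: 17.41 nmi.

17.4 nmi east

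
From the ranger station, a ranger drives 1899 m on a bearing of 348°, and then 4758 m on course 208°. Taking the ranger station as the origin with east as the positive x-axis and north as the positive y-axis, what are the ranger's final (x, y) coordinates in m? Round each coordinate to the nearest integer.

Leg 1 (348°, 1899 m): east 1899 sin 348° = -394.82, north 1899 cos 348° = 1857.50
Leg 2 (208°, 4758 m): east 4758 sin 208° = -2233.75, north 4758 cos 208° = -4201.06
Summing: -2628.57 m east, -2343.56 m north → (-2629, -2344).

(-2629, -2344)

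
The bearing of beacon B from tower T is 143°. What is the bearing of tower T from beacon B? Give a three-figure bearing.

Back-bearing = 143° + 180° = 323°.

323°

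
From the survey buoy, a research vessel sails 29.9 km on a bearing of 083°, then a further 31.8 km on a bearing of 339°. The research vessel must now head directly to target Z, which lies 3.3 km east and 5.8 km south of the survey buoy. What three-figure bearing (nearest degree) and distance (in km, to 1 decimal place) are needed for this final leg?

201°, 41.9 km

Leg 1 (083°, 29.9 km): east 29.9 sin 83° = 29.68, north 29.9 cos 83° = 3.64
Leg 2 (339°, 31.8 km): east 31.8 sin 339° = -11.40, north 31.8 cos 339° = 29.69
Current position: (18.28, 33.33). Target: (3.3, -5.8). Remaining: Δeast = -14.98, Δnorth = -39.13.
Bearing = atan2(-14.98, -39.13) mod 360° = 200.95°; distance = √((-14.98)² + (-39.13)²) = 41.901 km.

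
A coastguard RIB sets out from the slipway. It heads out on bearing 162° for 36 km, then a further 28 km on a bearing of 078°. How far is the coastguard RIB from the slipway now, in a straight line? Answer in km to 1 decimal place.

Leg 1 (162°, 36 km): east 36 sin 162° = 11.12, north 36 cos 162° = -34.24
Leg 2 (078°, 28 km): east 28 sin 78° = 27.39, north 28 cos 78° = 5.82
Net: 38.51 east, -28.42 north. Distance = √((38.51)² + (-28.42)²) = 47.862 km.

47.9 km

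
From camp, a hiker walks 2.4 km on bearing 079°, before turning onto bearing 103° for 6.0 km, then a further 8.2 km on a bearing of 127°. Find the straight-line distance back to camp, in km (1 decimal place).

Leg 1 (079°, 2.4 km): east 2.4 sin 79° = 2.36, north 2.4 cos 79° = 0.46
Leg 2 (103°, 6.0 km): east 6.0 sin 103° = 5.85, north 6.0 cos 103° = -1.35
Leg 3 (127°, 8.2 km): east 8.2 sin 127° = 6.55, north 8.2 cos 127° = -4.93
Net: 14.75 east, -5.83 north. Distance = √((14.75)² + (-5.83)²) = 15.860 km.

15.9 km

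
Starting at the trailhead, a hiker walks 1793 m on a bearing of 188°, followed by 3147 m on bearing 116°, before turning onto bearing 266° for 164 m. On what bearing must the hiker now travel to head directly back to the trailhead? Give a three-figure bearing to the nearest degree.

Leg 1 (188°, 1793 m): east 1793 sin 188° = -249.54, north 1793 cos 188° = -1775.55
Leg 2 (116°, 3147 m): east 3147 sin 116° = 2828.50, north 3147 cos 116° = -1379.55
Leg 3 (266°, 164 m): east 164 sin 266° = -163.60, north 164 cos 266° = -11.44
Net displacement: 2415.37 east, -3166.54 north. Direction back to start is (-2415.37, 3166.54): bearing = atan2(-2415.37, 3166.54) mod 360° = 322.66° ≈ 323°.

323°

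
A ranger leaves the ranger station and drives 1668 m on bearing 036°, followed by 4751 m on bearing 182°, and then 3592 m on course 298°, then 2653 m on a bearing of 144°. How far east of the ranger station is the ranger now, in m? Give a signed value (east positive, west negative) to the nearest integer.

-798 m

Leg 1 (036°, 1668 m): east 1668 sin 36° = 980.43, north 1668 cos 36° = 1349.44
Leg 2 (182°, 4751 m): east 4751 sin 182° = -165.81, north 4751 cos 182° = -4748.11
Leg 3 (298°, 3592 m): east 3592 sin 298° = -3171.55, north 3592 cos 298° = 1686.34
Leg 4 (144°, 2653 m): east 2653 sin 144° = 1559.39, north 2653 cos 144° = -2146.32
Net east component: -797.54 m.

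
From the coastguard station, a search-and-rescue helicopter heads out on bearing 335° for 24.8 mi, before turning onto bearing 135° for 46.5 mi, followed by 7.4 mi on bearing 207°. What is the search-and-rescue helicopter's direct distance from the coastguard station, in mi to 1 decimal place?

25.5 mi

Leg 1 (335°, 24.8 mi): east 24.8 sin 335° = -10.48, north 24.8 cos 335° = 22.48
Leg 2 (135°, 46.5 mi): east 46.5 sin 135° = 32.88, north 46.5 cos 135° = -32.88
Leg 3 (207°, 7.4 mi): east 7.4 sin 207° = -3.36, north 7.4 cos 207° = -6.59
Net: 19.04 east, -17.00 north. Distance = √((19.04)² + (-17.00)²) = 25.523 mi.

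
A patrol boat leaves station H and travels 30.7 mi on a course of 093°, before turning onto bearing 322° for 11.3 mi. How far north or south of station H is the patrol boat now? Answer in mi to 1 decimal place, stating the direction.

7.3 mi north

Leg 1 (093°, 30.7 mi): east 30.7 sin 93° = 30.66, north 30.7 cos 93° = -1.61
Leg 2 (322°, 11.3 mi): east 11.3 sin 322° = -6.96, north 11.3 cos 322° = 8.90
Net north component: 7.30 mi.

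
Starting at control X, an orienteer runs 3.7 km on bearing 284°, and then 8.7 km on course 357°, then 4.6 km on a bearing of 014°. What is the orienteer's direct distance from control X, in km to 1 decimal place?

Leg 1 (284°, 3.7 km): east 3.7 sin 284° = -3.59, north 3.7 cos 284° = 0.90
Leg 2 (357°, 8.7 km): east 8.7 sin 357° = -0.46, north 8.7 cos 357° = 8.69
Leg 3 (014°, 4.6 km): east 4.6 sin 14° = 1.11, north 4.6 cos 14° = 4.46
Net: -2.93 east, 14.05 north. Distance = √((-2.93)² + (14.05)²) = 14.349 km.

14.3 km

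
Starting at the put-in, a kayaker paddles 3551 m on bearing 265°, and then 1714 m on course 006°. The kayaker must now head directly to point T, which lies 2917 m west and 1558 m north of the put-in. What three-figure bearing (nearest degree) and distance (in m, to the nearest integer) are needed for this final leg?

070°, 470 m

Leg 1 (265°, 3551 m): east 3551 sin 265° = -3537.49, north 3551 cos 265° = -309.49
Leg 2 (006°, 1714 m): east 1714 sin 6° = 179.16, north 1714 cos 6° = 1704.61
Current position: (-3358.33, 1395.12). Target: (-2917, 1558). Remaining: Δeast = 441.33, Δnorth = 162.88.
Bearing = atan2(441.33, 162.88) mod 360° = 69.74°; distance = √((441.33)² + (162.88)²) = 470.423 m.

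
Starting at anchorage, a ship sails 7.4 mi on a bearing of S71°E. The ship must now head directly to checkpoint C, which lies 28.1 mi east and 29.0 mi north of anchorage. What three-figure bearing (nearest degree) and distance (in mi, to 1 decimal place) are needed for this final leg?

034°, 37.8 mi

Leg 1 (S71°E, 7.4 mi): east 7.4 sin 109° = 7.00, north 7.4 cos 109° = -2.41
Current position: (7.00, -2.41). Target: (28.1, 29.0). Remaining: Δeast = 21.10, Δnorth = 31.41.
Bearing = atan2(21.10, 31.41) mod 360° = 33.90°; distance = √((21.10)² + (31.41)²) = 37.840 mi.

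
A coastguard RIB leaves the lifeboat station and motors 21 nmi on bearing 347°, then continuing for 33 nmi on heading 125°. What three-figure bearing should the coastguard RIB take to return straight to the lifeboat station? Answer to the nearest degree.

Leg 1 (347°, 21 nmi): east 21 sin 347° = -4.72, north 21 cos 347° = 20.46
Leg 2 (125°, 33 nmi): east 33 sin 125° = 27.03, north 33 cos 125° = -18.93
Net displacement: 22.31 east, 1.53 north. Direction back to start is (-22.31, -1.53): bearing = atan2(-22.31, -1.53) mod 360° = 266.07° ≈ 266°.

266°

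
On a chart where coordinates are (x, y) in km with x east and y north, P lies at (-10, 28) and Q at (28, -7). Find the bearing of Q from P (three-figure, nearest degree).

133°

Δeast = 28 − -10 = 38.00; Δnorth = -7 − 28 = -35.00.
Bearing = atan2(Δeast, Δnorth) mod 360° = 132.65° ≈ 133°.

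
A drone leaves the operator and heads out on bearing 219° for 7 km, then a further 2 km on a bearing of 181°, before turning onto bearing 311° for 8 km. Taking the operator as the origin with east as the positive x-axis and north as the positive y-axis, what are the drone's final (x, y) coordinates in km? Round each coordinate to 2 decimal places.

Leg 1 (219°, 7 km): east 7 sin 219° = -4.41, north 7 cos 219° = -5.44
Leg 2 (181°, 2 km): east 2 sin 181° = -0.03, north 2 cos 181° = -2.00
Leg 3 (311°, 8 km): east 8 sin 311° = -6.04, north 8 cos 311° = 5.25
Summing: -10.48 km east, -2.19 km north → (-10.48, -2.19).

(-10.48, -2.19)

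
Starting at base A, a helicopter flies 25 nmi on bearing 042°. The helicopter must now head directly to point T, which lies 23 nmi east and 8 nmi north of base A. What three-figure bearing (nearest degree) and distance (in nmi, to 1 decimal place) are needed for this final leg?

149°, 12.3 nmi

Leg 1 (042°, 25 nmi): east 25 sin 42° = 16.73, north 25 cos 42° = 18.58
Current position: (16.73, 18.58). Target: (23, 8). Remaining: Δeast = 6.27, Δnorth = -10.58.
Bearing = atan2(6.27, -10.58) mod 360° = 149.34°; distance = √((6.27)² + (-10.58)²) = 12.298 nmi.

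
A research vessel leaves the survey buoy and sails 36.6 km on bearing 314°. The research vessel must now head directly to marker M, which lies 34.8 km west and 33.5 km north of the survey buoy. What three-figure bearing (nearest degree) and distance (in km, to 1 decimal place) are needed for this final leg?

Leg 1 (314°, 36.6 km): east 36.6 sin 314° = -26.33, north 36.6 cos 314° = 25.42
Current position: (-26.33, 25.42). Target: (-34.8, 33.5). Remaining: Δeast = -8.47, Δnorth = 8.08.
Bearing = atan2(-8.47, 8.08) mod 360° = 313.63°; distance = √((-8.47)² + (8.08)²) = 11.704 km.

314°, 11.7 km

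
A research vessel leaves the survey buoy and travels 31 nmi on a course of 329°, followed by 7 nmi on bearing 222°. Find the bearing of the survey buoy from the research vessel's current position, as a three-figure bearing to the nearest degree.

136°

Leg 1 (329°, 31 nmi): east 31 sin 329° = -15.97, north 31 cos 329° = 26.57
Leg 2 (222°, 7 nmi): east 7 sin 222° = -4.68, north 7 cos 222° = -5.20
Net displacement: -20.65 east, 21.37 north. Direction back to start is (20.65, -21.37): bearing = atan2(20.65, -21.37) mod 360° = 135.98° ≈ 136°.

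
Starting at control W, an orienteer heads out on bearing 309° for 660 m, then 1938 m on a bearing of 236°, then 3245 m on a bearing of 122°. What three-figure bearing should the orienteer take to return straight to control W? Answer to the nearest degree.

Leg 1 (309°, 660 m): east 660 sin 309° = -512.92, north 660 cos 309° = 415.35
Leg 2 (236°, 1938 m): east 1938 sin 236° = -1606.67, north 1938 cos 236° = -1083.72
Leg 3 (122°, 3245 m): east 3245 sin 122° = 2751.92, north 3245 cos 122° = -1719.59
Net displacement: 632.32 east, -2387.95 north. Direction back to start is (-632.32, 2387.95): bearing = atan2(-632.32, 2387.95) mod 360° = 345.17° ≈ 345°.

345°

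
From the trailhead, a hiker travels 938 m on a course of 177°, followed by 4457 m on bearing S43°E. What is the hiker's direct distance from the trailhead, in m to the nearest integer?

5211 m

Leg 1 (177°, 938 m): east 938 sin 177° = 49.09, north 938 cos 177° = -936.71
Leg 2 (S43°E, 4457 m): east 4457 sin 137° = 3039.67, north 4457 cos 137° = -3259.64
Net: 3088.76 east, -4196.36 north. Distance = √((3088.76)² + (-4196.36)²) = 5210.551 m.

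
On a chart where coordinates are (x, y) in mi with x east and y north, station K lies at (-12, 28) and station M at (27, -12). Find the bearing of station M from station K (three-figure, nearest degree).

136°

Δeast = 27 − -12 = 39.00; Δnorth = -12 − 28 = -40.00.
Bearing = atan2(Δeast, Δnorth) mod 360° = 135.73° ≈ 136°.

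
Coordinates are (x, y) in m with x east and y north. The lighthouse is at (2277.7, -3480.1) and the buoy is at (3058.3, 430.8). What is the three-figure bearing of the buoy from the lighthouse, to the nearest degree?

Δeast = 3058.3 − 2277.7 = 780.60; Δnorth = 430.8 − -3480.1 = 3910.90.
Bearing = atan2(Δeast, Δnorth) mod 360° = 11.29° ≈ 011°.

011°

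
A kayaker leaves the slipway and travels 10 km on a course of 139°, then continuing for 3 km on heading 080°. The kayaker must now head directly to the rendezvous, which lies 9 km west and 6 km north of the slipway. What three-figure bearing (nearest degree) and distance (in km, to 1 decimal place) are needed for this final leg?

Leg 1 (139°, 10 km): east 10 sin 139° = 6.56, north 10 cos 139° = -7.55
Leg 2 (080°, 3 km): east 3 sin 80° = 2.95, north 3 cos 80° = 0.52
Current position: (9.52, -7.03). Target: (-9, 6). Remaining: Δeast = -18.52, Δnorth = 13.03.
Bearing = atan2(-18.52, 13.03) mod 360° = 305.13°; distance = √((-18.52)² + (13.03)²) = 22.638 km.

305°, 22.6 km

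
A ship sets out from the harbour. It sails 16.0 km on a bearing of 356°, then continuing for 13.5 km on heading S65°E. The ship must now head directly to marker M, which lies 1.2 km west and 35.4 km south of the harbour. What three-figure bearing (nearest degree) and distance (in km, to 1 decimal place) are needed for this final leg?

195°, 47.3 km

Leg 1 (356°, 16.0 km): east 16.0 sin 356° = -1.12, north 16.0 cos 356° = 15.96
Leg 2 (S65°E, 13.5 km): east 13.5 sin 115° = 12.24, north 13.5 cos 115° = -5.71
Current position: (11.12, 10.26). Target: (-1.2, -35.4). Remaining: Δeast = -12.32, Δnorth = -45.66.
Bearing = atan2(-12.32, -45.66) mod 360° = 195.10°; distance = √((-12.32)² + (-45.66)²) = 47.288 km.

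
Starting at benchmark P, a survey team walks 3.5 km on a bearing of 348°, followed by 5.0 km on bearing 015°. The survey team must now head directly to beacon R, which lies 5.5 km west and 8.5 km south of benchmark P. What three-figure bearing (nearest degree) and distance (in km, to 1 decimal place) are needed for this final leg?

Leg 1 (348°, 3.5 km): east 3.5 sin 348° = -0.73, north 3.5 cos 348° = 3.42
Leg 2 (015°, 5.0 km): east 5.0 sin 15° = 1.29, north 5.0 cos 15° = 4.83
Current position: (0.57, 8.25). Target: (-5.5, -8.5). Remaining: Δeast = -6.07, Δnorth = -16.75.
Bearing = atan2(-6.07, -16.75) mod 360° = 199.91°; distance = √((-6.07)² + (-16.75)²) = 17.818 km.

200°, 17.8 km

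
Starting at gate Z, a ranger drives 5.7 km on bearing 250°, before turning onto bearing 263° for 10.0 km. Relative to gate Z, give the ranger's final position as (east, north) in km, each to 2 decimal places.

Leg 1 (250°, 5.7 km): east 5.7 sin 250° = -5.36, north 5.7 cos 250° = -1.95
Leg 2 (263°, 10.0 km): east 10.0 sin 263° = -9.93, north 10.0 cos 263° = -1.22
Summing: -15.28 km east, -3.17 km north → (-15.28, -3.17).

(-15.28, -3.17)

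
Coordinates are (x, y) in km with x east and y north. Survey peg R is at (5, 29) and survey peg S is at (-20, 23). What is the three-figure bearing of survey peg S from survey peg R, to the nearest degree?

257°

Δeast = -20 − 5 = -25.00; Δnorth = 23 − 29 = -6.00.
Bearing = atan2(Δeast, Δnorth) mod 360° = 256.50° ≈ 257°.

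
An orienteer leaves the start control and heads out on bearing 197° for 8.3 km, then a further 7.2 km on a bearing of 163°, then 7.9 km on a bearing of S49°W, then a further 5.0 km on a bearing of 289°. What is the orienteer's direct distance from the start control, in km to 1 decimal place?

21.4 km

Leg 1 (197°, 8.3 km): east 8.3 sin 197° = -2.43, north 8.3 cos 197° = -7.94
Leg 2 (163°, 7.2 km): east 7.2 sin 163° = 2.11, north 7.2 cos 163° = -6.89
Leg 3 (S49°W, 7.9 km): east 7.9 sin 229° = -5.96, north 7.9 cos 229° = -5.18
Leg 4 (289°, 5.0 km): east 5.0 sin 289° = -4.73, north 5.0 cos 289° = 1.63
Net: -11.01 east, -18.38 north. Distance = √((-11.01)² + (-18.38)²) = 21.424 km.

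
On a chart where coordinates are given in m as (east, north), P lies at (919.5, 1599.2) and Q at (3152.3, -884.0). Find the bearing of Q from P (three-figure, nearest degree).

138°

Δeast = 3152.3 − 919.5 = 2232.80; Δnorth = -884.0 − 1599.2 = -2483.20.
Bearing = atan2(Δeast, Δnorth) mod 360° = 138.04° ≈ 138°.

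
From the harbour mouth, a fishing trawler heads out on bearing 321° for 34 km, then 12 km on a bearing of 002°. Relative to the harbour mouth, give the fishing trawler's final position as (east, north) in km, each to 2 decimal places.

(-20.98, 38.42)

Leg 1 (321°, 34 km): east 34 sin 321° = -21.40, north 34 cos 321° = 26.42
Leg 2 (002°, 12 km): east 12 sin 2° = 0.42, north 12 cos 2° = 11.99
Summing: -20.98 km east, 38.42 km north → (-20.98, 38.42).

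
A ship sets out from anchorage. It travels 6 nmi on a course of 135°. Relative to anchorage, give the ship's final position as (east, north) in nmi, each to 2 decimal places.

Leg 1 (135°, 6 nmi): east 6 sin 135° = 4.24, north 6 cos 135° = -4.24
Summing: 4.24 nmi east, -4.24 nmi north → (4.24, -4.24).

(4.24, -4.24)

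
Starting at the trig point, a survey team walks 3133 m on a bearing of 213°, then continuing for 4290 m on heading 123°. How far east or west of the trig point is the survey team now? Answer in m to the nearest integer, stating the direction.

1892 m east

Leg 1 (213°, 3133 m): east 3133 sin 213° = -1706.35, north 3133 cos 213° = -2627.55
Leg 2 (123°, 4290 m): east 4290 sin 123° = 3597.90, north 4290 cos 123° = -2336.50
Net east component: 1891.54 m.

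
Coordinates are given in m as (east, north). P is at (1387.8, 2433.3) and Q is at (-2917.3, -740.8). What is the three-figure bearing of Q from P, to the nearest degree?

234°

Δeast = -2917.3 − 1387.8 = -4305.10; Δnorth = -740.8 − 2433.3 = -3174.10.
Bearing = atan2(Δeast, Δnorth) mod 360° = 233.60° ≈ 234°.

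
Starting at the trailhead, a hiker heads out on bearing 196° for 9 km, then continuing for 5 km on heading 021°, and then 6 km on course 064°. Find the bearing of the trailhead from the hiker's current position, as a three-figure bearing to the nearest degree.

286°

Leg 1 (196°, 9 km): east 9 sin 196° = -2.48, north 9 cos 196° = -8.65
Leg 2 (021°, 5 km): east 5 sin 21° = 1.79, north 5 cos 21° = 4.67
Leg 3 (064°, 6 km): east 6 sin 64° = 5.39, north 6 cos 64° = 2.63
Net displacement: 4.70 east, -1.35 north. Direction back to start is (-4.70, 1.35): bearing = atan2(-4.70, 1.35) mod 360° = 286.05° ≈ 286°.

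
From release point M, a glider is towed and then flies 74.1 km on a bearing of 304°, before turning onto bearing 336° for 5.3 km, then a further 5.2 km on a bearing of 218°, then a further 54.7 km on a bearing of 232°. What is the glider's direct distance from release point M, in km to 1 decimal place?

110.2 km

Leg 1 (304°, 74.1 km): east 74.1 sin 304° = -61.43, north 74.1 cos 304° = 41.44
Leg 2 (336°, 5.3 km): east 5.3 sin 336° = -2.16, north 5.3 cos 336° = 4.84
Leg 3 (218°, 5.2 km): east 5.2 sin 218° = -3.20, north 5.2 cos 218° = -4.10
Leg 4 (232°, 54.7 km): east 54.7 sin 232° = -43.10, north 54.7 cos 232° = -33.68
Net: -109.89 east, 8.50 north. Distance = √((-109.89)² + (8.50)²) = 110.222 km.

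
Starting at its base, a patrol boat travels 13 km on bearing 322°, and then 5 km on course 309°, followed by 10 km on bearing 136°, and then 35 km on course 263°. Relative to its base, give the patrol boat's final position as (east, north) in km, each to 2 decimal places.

(-39.68, 1.93)

Leg 1 (322°, 13 km): east 13 sin 322° = -8.00, north 13 cos 322° = 10.24
Leg 2 (309°, 5 km): east 5 sin 309° = -3.89, north 5 cos 309° = 3.15
Leg 3 (136°, 10 km): east 10 sin 136° = 6.95, north 10 cos 136° = -7.19
Leg 4 (263°, 35 km): east 35 sin 263° = -34.74, north 35 cos 263° = -4.27
Summing: -39.68 km east, 1.93 km north → (-39.68, 1.93).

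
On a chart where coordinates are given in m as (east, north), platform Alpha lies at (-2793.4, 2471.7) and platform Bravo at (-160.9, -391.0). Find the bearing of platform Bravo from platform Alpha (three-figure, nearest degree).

Δeast = -160.9 − -2793.4 = 2632.50; Δnorth = -391.0 − 2471.7 = -2862.70.
Bearing = atan2(Δeast, Δnorth) mod 360° = 137.40° ≈ 137°.

137°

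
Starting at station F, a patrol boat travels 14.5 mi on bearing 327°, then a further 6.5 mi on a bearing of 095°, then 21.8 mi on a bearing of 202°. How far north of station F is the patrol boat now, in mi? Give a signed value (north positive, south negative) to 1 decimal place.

-8.6 mi

Leg 1 (327°, 14.5 mi): east 14.5 sin 327° = -7.90, north 14.5 cos 327° = 12.16
Leg 2 (095°, 6.5 mi): east 6.5 sin 95° = 6.48, north 6.5 cos 95° = -0.57
Leg 3 (202°, 21.8 mi): east 21.8 sin 202° = -8.17, north 21.8 cos 202° = -20.21
Net north component: -8.62 mi.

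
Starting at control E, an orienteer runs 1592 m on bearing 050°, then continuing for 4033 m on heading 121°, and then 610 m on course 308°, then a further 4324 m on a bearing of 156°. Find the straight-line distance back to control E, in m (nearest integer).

Leg 1 (050°, 1592 m): east 1592 sin 50° = 1219.54, north 1592 cos 50° = 1023.32
Leg 2 (121°, 4033 m): east 4033 sin 121° = 3456.96, north 4033 cos 121° = -2077.15
Leg 3 (308°, 610 m): east 610 sin 308° = -480.69, north 610 cos 308° = 375.55
Leg 4 (156°, 4324 m): east 4324 sin 156° = 1758.73, north 4324 cos 156° = -3950.17
Net: 5954.54 east, -4628.45 north. Distance = √((5954.54)² + (-4628.45)²) = 7541.823 m.

7542 m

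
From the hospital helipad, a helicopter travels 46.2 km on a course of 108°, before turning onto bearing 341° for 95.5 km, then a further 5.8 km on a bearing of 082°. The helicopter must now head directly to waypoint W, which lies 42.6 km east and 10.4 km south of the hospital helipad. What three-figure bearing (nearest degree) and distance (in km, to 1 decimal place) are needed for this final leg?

Leg 1 (108°, 46.2 km): east 46.2 sin 108° = 43.94, north 46.2 cos 108° = -14.28
Leg 2 (341°, 95.5 km): east 95.5 sin 341° = -31.09, north 95.5 cos 341° = 90.30
Leg 3 (082°, 5.8 km): east 5.8 sin 82° = 5.74, north 5.8 cos 82° = 0.81
Current position: (18.59, 76.83). Target: (42.6, -10.4). Remaining: Δeast = 24.01, Δnorth = -87.23.
Bearing = atan2(24.01, -87.23) mod 360° = 164.61°; distance = √((24.01)² + (-87.23)²) = 90.472 km.

165°, 90.5 km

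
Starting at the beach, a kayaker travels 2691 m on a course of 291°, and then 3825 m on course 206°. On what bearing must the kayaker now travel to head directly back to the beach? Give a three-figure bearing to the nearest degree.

059°

Leg 1 (291°, 2691 m): east 2691 sin 291° = -2512.26, north 2691 cos 291° = 964.37
Leg 2 (206°, 3825 m): east 3825 sin 206° = -1676.77, north 3825 cos 206° = -3437.89
Net displacement: -4189.03 east, -2473.52 north. Direction back to start is (4189.03, 2473.52): bearing = atan2(4189.03, 2473.52) mod 360° = 59.44° ≈ 059°.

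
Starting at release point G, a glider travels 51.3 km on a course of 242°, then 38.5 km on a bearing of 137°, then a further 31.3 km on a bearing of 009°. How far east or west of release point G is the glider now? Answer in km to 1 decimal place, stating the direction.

14.1 km west

Leg 1 (242°, 51.3 km): east 51.3 sin 242° = -45.30, north 51.3 cos 242° = -24.08
Leg 2 (137°, 38.5 km): east 38.5 sin 137° = 26.26, north 38.5 cos 137° = -28.16
Leg 3 (009°, 31.3 km): east 31.3 sin 9° = 4.90, north 31.3 cos 9° = 30.91
Net east component: -14.14 km.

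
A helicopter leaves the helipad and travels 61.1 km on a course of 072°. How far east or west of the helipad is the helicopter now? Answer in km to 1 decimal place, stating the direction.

58.1 km east

Leg 1 (072°, 61.1 km): east 61.1 sin 72° = 58.11, north 61.1 cos 72° = 18.88
Net east component: 58.11 km.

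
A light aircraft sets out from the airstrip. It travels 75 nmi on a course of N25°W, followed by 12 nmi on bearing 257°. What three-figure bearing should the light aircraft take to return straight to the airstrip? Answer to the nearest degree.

146°

Leg 1 (N25°W, 75 nmi): east 75 sin 335° = -31.70, north 75 cos 335° = 67.97
Leg 2 (257°, 12 nmi): east 12 sin 257° = -11.69, north 12 cos 257° = -2.70
Net displacement: -43.39 east, 65.27 north. Direction back to start is (43.39, -65.27): bearing = atan2(43.39, -65.27) mod 360° = 146.39° ≈ 146°.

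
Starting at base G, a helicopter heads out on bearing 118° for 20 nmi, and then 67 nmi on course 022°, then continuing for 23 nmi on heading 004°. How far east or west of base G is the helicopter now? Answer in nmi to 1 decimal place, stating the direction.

44.4 nmi east

Leg 1 (118°, 20 nmi): east 20 sin 118° = 17.66, north 20 cos 118° = -9.39
Leg 2 (022°, 67 nmi): east 67 sin 22° = 25.10, north 67 cos 22° = 62.12
Leg 3 (004°, 23 nmi): east 23 sin 4° = 1.60, north 23 cos 4° = 22.94
Net east component: 44.36 nmi.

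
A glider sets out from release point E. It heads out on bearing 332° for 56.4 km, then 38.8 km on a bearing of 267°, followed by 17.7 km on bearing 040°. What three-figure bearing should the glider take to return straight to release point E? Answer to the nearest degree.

139°

Leg 1 (332°, 56.4 km): east 56.4 sin 332° = -26.48, north 56.4 cos 332° = 49.80
Leg 2 (267°, 38.8 km): east 38.8 sin 267° = -38.75, north 38.8 cos 267° = -2.03
Leg 3 (040°, 17.7 km): east 17.7 sin 40° = 11.38, north 17.7 cos 40° = 13.56
Net displacement: -53.85 east, 61.33 north. Direction back to start is (53.85, -61.33): bearing = atan2(53.85, -61.33) mod 360° = 138.72° ≈ 139°.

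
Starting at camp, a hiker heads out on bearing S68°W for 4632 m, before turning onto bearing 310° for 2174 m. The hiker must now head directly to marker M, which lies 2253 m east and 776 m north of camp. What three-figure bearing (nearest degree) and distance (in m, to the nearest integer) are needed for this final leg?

Leg 1 (S68°W, 4632 m): east 4632 sin 248° = -4294.72, north 4632 cos 248° = -1735.18
Leg 2 (310°, 2174 m): east 2174 sin 310° = -1665.38, north 2174 cos 310° = 1397.42
Current position: (-5960.10, -337.76). Target: (2253, 776). Remaining: Δeast = 8213.10, Δnorth = 1113.76.
Bearing = atan2(8213.10, 1113.76) mod 360° = 82.28°; distance = √((8213.10)² + (1113.76)²) = 8288.269 m.

082°, 8288 m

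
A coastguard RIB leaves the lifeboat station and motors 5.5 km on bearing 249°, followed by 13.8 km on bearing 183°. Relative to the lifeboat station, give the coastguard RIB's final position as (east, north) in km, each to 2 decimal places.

Leg 1 (249°, 5.5 km): east 5.5 sin 249° = -5.13, north 5.5 cos 249° = -1.97
Leg 2 (183°, 13.8 km): east 13.8 sin 183° = -0.72, north 13.8 cos 183° = -13.78
Summing: -5.86 km east, -15.75 km north → (-5.86, -15.75).

(-5.86, -15.75)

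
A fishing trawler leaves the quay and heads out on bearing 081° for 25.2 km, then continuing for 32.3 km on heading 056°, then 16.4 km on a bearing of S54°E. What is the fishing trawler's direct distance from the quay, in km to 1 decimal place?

Leg 1 (081°, 25.2 km): east 25.2 sin 81° = 24.89, north 25.2 cos 81° = 3.94
Leg 2 (056°, 32.3 km): east 32.3 sin 56° = 26.78, north 32.3 cos 56° = 18.06
Leg 3 (S54°E, 16.4 km): east 16.4 sin 126° = 13.27, north 16.4 cos 126° = -9.64
Net: 64.94 east, 12.36 north. Distance = √((64.94)² + (12.36)²) = 66.102 km.

66.1 km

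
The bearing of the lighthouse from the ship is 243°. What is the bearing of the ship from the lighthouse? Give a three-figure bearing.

Back-bearing = 243° − 180° = 063°.

063°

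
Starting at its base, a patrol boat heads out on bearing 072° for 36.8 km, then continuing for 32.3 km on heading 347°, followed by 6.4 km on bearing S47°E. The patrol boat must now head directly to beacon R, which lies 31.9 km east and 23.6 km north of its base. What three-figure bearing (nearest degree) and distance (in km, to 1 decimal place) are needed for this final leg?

Leg 1 (072°, 36.8 km): east 36.8 sin 72° = 35.00, north 36.8 cos 72° = 11.37
Leg 2 (347°, 32.3 km): east 32.3 sin 347° = -7.27, north 32.3 cos 347° = 31.47
Leg 3 (S47°E, 6.4 km): east 6.4 sin 133° = 4.68, north 6.4 cos 133° = -4.36
Current position: (32.41, 38.48). Target: (31.9, 23.6). Remaining: Δeast = -0.51, Δnorth = -14.88.
Bearing = atan2(-0.51, -14.88) mod 360° = 181.98°; distance = √((-0.51)² + (-14.88)²) = 14.888 km.

182°, 14.9 km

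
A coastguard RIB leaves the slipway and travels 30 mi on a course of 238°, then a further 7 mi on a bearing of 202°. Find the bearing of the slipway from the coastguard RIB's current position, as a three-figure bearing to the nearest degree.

Leg 1 (238°, 30 mi): east 30 sin 238° = -25.44, north 30 cos 238° = -15.90
Leg 2 (202°, 7 mi): east 7 sin 202° = -2.62, north 7 cos 202° = -6.49
Net displacement: -28.06 east, -22.39 north. Direction back to start is (28.06, 22.39): bearing = atan2(28.06, 22.39) mod 360° = 51.42° ≈ 051°.

051°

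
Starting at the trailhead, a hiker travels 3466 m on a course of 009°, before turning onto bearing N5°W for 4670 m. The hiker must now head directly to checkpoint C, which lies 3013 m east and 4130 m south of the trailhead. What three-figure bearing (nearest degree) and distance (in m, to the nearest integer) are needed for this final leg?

167°, 12540 m

Leg 1 (009°, 3466 m): east 3466 sin 9° = 542.20, north 3466 cos 9° = 3423.33
Leg 2 (N5°W, 4670 m): east 4670 sin 355° = -407.02, north 4670 cos 355° = 4652.23
Current position: (135.18, 8075.56). Target: (3013, -4130). Remaining: Δeast = 2877.82, Δnorth = -12205.56.
Bearing = atan2(2877.82, -12205.56) mod 360° = 166.73°; distance = √((2877.82)² + (-12205.56)²) = 12540.233 m.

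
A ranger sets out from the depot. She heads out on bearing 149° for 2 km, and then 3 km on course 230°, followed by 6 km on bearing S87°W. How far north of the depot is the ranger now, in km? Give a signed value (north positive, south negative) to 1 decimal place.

-4.0 km

Leg 1 (149°, 2 km): east 2 sin 149° = 1.03, north 2 cos 149° = -1.71
Leg 2 (230°, 3 km): east 3 sin 230° = -2.30, north 3 cos 230° = -1.93
Leg 3 (S87°W, 6 km): east 6 sin 267° = -5.99, north 6 cos 267° = -0.31
Net north component: -3.96 km.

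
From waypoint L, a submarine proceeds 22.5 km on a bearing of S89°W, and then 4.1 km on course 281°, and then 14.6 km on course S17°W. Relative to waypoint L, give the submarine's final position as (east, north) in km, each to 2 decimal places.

Leg 1 (S89°W, 22.5 km): east 22.5 sin 269° = -22.50, north 22.5 cos 269° = -0.39
Leg 2 (281°, 4.1 km): east 4.1 sin 281° = -4.02, north 4.1 cos 281° = 0.78
Leg 3 (S17°W, 14.6 km): east 14.6 sin 197° = -4.27, north 14.6 cos 197° = -13.96
Summing: -30.79 km east, -13.57 km north → (-30.79, -13.57).

(-30.79, -13.57)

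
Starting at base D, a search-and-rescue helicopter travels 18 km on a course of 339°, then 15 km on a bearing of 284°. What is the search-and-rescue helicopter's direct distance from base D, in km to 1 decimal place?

Leg 1 (339°, 18 km): east 18 sin 339° = -6.45, north 18 cos 339° = 16.80
Leg 2 (284°, 15 km): east 15 sin 284° = -14.55, north 15 cos 284° = 3.63
Net: -21.01 east, 20.43 north. Distance = √((-21.01)² + (20.43)²) = 29.304 km.

29.3 km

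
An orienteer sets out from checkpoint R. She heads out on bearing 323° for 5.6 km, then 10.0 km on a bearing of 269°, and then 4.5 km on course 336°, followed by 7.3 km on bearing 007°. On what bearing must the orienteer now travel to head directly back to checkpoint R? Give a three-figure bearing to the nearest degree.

138°

Leg 1 (323°, 5.6 km): east 5.6 sin 323° = -3.37, north 5.6 cos 323° = 4.47
Leg 2 (269°, 10.0 km): east 10.0 sin 269° = -10.00, north 10.0 cos 269° = -0.17
Leg 3 (336°, 4.5 km): east 4.5 sin 336° = -1.83, north 4.5 cos 336° = 4.11
Leg 4 (007°, 7.3 km): east 7.3 sin 7° = 0.89, north 7.3 cos 7° = 7.25
Net displacement: -14.31 east, 15.65 north. Direction back to start is (14.31, -15.65): bearing = atan2(14.31, -15.65) mod 360° = 137.57° ≈ 138°.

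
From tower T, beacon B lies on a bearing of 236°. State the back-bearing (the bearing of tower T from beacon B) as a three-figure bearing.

056°

Back-bearing = 236° − 180° = 056°.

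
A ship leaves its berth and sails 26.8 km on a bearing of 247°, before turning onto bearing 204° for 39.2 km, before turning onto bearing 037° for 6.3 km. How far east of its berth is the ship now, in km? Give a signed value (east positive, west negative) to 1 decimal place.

-36.8 km

Leg 1 (247°, 26.8 km): east 26.8 sin 247° = -24.67, north 26.8 cos 247° = -10.47
Leg 2 (204°, 39.2 km): east 39.2 sin 204° = -15.94, north 39.2 cos 204° = -35.81
Leg 3 (037°, 6.3 km): east 6.3 sin 37° = 3.79, north 6.3 cos 37° = 5.03
Net east component: -36.82 km.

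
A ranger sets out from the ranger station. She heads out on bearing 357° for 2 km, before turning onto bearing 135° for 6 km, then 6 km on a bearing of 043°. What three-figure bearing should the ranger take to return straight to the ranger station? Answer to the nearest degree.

Leg 1 (357°, 2 km): east 2 sin 357° = -0.10, north 2 cos 357° = 2.00
Leg 2 (135°, 6 km): east 6 sin 135° = 4.24, north 6 cos 135° = -4.24
Leg 3 (043°, 6 km): east 6 sin 43° = 4.09, north 6 cos 43° = 4.39
Net displacement: 8.23 east, 2.14 north. Direction back to start is (-8.23, -2.14): bearing = atan2(-8.23, -2.14) mod 360° = 255.41° ≈ 255°.

255°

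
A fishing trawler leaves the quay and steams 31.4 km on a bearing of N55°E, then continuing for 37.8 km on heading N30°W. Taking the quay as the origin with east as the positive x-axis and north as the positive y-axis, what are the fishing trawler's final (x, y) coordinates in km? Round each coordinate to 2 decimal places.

(6.82, 50.75)

Leg 1 (N55°E, 31.4 km): east 31.4 sin 55° = 25.72, north 31.4 cos 55° = 18.01
Leg 2 (N30°W, 37.8 km): east 37.8 sin 330° = -18.90, north 37.8 cos 330° = 32.74
Summing: 6.82 km east, 50.75 km north → (6.82, 50.75).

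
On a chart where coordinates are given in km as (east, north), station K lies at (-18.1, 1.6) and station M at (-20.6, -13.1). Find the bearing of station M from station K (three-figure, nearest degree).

190°

Δeast = -20.6 − -18.1 = -2.50; Δnorth = -13.1 − 1.6 = -14.70.
Bearing = atan2(Δeast, Δnorth) mod 360° = 189.65° ≈ 190°.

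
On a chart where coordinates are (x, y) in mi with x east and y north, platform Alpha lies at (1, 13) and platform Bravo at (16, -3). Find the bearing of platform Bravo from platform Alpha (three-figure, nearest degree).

Δeast = 16 − 1 = 15.00; Δnorth = -3 − 13 = -16.00.
Bearing = atan2(Δeast, Δnorth) mod 360° = 136.85° ≈ 137°.

137°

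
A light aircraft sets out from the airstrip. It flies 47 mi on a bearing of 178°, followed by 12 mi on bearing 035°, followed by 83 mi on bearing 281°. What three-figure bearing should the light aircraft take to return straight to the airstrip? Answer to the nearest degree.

074°

Leg 1 (178°, 47 mi): east 47 sin 178° = 1.64, north 47 cos 178° = -46.97
Leg 2 (035°, 12 mi): east 12 sin 35° = 6.88, north 12 cos 35° = 9.83
Leg 3 (281°, 83 mi): east 83 sin 281° = -81.48, north 83 cos 281° = 15.84
Net displacement: -72.95 east, -21.30 north. Direction back to start is (72.95, 21.30): bearing = atan2(72.95, 21.30) mod 360° = 73.72° ≈ 074°.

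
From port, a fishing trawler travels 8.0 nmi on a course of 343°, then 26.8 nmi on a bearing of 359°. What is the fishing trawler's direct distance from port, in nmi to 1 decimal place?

Leg 1 (343°, 8.0 nmi): east 8.0 sin 343° = -2.34, north 8.0 cos 343° = 7.65
Leg 2 (359°, 26.8 nmi): east 26.8 sin 359° = -0.47, north 26.8 cos 359° = 26.80
Net: -2.81 east, 34.45 north. Distance = √((-2.81)² + (34.45)²) = 34.561 nmi.

34.6 nmi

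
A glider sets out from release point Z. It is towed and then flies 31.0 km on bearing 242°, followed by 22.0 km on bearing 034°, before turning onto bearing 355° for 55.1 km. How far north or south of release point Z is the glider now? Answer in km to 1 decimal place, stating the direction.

Leg 1 (242°, 31.0 km): east 31.0 sin 242° = -27.37, north 31.0 cos 242° = -14.55
Leg 2 (034°, 22.0 km): east 22.0 sin 34° = 12.30, north 22.0 cos 34° = 18.24
Leg 3 (355°, 55.1 km): east 55.1 sin 355° = -4.80, north 55.1 cos 355° = 54.89
Net north component: 58.58 km.

58.6 km north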